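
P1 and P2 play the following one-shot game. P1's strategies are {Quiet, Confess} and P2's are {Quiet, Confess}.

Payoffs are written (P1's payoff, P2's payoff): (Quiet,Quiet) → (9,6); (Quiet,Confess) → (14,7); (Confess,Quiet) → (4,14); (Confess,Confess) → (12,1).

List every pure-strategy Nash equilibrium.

(Quiet, Quiet): P2 prefers Confess (7 > 6) — not an equilibrium.
(Quiet, Confess): P1 gets 14 ≥ 12 from Confess, and P2 gets 7 ≥ 6 from Quiet — Nash equilibrium.
(Confess, Quiet): P1 prefers Quiet (9 > 4) — not an equilibrium.
(Confess, Confess): P1 prefers Quiet (14 > 12); P2 prefers Quiet (14 > 1) — not an equilibrium.

(Quiet, Confess)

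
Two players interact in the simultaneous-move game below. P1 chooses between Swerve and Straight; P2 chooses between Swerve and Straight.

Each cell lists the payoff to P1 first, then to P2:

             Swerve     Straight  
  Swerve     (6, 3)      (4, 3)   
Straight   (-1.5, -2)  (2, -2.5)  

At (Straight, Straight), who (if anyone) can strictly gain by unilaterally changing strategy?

P1 at (Straight, Straight) earns 2; deviating to Swerve yields 4 — a strict improvement.
P2 earns -2.5; deviating to Swerve yields -2 — a strict improvement.
Both P1 and P2 have strictly profitable deviations.

Both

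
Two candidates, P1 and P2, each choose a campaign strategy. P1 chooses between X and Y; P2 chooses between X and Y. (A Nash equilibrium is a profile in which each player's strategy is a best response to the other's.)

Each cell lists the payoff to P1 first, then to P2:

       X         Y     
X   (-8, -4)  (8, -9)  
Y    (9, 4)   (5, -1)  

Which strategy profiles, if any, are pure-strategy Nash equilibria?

(X, X): P1 prefers Y (9 > -8) — not an equilibrium.
(X, Y): P2 prefers X (-4 > -9) — not an equilibrium.
(Y, X): P1 gets 9 ≥ -8 from X, and P2 gets 4 ≥ -1 from Y — Nash equilibrium.
(Y, Y): P1 prefers X (8 > 5); P2 prefers X (4 > -1) — not an equilibrium.

(Y, X)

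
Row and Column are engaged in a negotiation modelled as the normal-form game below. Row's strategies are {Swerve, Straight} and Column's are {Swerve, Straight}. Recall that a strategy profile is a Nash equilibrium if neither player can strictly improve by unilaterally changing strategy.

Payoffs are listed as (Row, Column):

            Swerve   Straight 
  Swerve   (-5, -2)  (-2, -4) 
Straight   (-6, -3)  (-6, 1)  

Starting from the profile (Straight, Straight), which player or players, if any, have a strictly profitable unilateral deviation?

Row

Row at (Straight, Straight) earns -6; deviating to Swerve yields -2 — a strict improvement.
Column earns 1; deviating to Swerve yields -3 — not better.
Only Row has a strictly profitable deviation.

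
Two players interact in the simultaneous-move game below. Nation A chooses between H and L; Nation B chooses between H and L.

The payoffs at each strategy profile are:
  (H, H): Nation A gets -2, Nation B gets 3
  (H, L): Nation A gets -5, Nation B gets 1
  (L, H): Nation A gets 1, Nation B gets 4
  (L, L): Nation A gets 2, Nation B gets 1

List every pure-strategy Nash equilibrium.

(H, H): Nation A prefers L (1 > -2) — not an equilibrium.
(H, L): Nation A prefers L (2 > -5); Nation B prefers H (3 > 1) — not an equilibrium.
(L, H): Nation A gets 1 ≥ -2 from H, and Nation B gets 4 ≥ 1 from L — Nash equilibrium.
(L, L): Nation B prefers H (4 > 1) — not an equilibrium.

(L, H)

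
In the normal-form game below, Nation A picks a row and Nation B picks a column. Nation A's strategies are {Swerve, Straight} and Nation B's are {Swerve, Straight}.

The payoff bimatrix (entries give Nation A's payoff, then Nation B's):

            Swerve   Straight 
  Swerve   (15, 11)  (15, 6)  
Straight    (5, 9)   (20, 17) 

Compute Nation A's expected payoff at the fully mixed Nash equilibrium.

15

First find q, the probability Nation B plays Swerve, from Nation A's indifference between Swerve and Straight: 15q + 15(1−q) = 5q + 20(1−q), giving q = 1/3.
Since Nation A is indifferent in equilibrium, Nation A's expected payoff equals the payoff from either row against (1/3, 2/3). Using Swerve: 15(1/3) + 15(2/3) = 15.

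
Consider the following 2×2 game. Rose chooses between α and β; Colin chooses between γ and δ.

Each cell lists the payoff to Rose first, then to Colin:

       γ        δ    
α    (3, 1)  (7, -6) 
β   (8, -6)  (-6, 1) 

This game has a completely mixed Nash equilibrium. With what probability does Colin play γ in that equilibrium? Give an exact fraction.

Let q be the probability that Colin plays γ. In a completely mixed equilibrium, Rose must be indifferent between α and β.
Rose's expected payoff from α is 3q + 7(1−q); from β it is 8q − 6(1−q).
Setting these equal: −4q + 7 = 14q − 6, so q = 13/18.

13/18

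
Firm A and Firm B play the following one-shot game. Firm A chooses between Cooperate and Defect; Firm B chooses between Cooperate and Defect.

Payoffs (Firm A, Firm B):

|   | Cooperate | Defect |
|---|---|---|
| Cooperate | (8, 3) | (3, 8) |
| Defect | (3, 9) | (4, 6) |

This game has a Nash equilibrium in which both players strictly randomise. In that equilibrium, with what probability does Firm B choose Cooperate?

1/6

Let q be the probability that Firm B plays Cooperate. In a completely mixed equilibrium, Firm A must be indifferent between Cooperate and Defect.
Firm A's expected payoff from Cooperate is 8q + 3(1−q); from Defect it is 3q + 4(1−q).
Setting these equal: 5q + 3 = −q + 4, so q = 1/6.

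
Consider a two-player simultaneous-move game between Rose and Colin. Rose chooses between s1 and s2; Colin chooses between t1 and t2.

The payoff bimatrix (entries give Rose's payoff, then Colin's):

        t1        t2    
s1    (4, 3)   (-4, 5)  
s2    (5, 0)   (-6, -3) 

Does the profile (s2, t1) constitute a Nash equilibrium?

At (s2, t1), Rose earns 5; switching to s1 would give 4, so Rose has no profitable deviation.
Colin earns 0; switching to t2 would give -3, so Colin has no profitable deviation.
Neither player can gain by a unilateral deviation, so this profile is a Nash equilibrium.

Yes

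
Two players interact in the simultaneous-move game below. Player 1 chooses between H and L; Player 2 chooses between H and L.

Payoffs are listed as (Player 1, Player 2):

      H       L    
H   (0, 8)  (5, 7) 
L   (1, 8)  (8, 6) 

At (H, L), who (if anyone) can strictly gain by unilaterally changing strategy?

Player 1 at (H, L) earns 5; deviating to L yields 8 — a strict improvement.
Player 2 earns 7; deviating to H yields 8 — a strict improvement.
Both Player 1 and Player 2 have strictly profitable deviations.

Both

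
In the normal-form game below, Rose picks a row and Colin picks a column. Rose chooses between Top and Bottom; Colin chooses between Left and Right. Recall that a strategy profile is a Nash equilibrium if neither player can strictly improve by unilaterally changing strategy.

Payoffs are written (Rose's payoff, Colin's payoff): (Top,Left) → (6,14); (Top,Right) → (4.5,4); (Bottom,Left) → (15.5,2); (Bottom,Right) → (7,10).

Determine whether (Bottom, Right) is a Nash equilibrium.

At (Bottom, Right), Rose earns 7; switching to Top would give 4.5, so Rose has no profitable deviation.
Colin earns 10; switching to Left would give 2, so Colin has no profitable deviation.
Neither player can gain by a unilateral deviation, so this profile is a Nash equilibrium.

Yes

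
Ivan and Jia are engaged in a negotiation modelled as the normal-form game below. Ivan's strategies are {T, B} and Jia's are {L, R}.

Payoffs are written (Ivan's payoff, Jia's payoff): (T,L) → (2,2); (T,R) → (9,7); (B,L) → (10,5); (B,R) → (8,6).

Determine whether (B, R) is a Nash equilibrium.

At (B, R), Ivan earns 8; switching to T would give 9, so Ivan would deviate.
Jia earns 6; switching to L would give 5, so Jia has no profitable deviation.
Since at least one player can profitably deviate, this is not a Nash equilibrium.

No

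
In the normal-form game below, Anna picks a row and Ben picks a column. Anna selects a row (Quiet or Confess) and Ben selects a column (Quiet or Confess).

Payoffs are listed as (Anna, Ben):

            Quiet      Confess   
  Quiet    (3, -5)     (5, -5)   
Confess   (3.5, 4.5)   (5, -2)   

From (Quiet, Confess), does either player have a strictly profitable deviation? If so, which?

Neither

Anna at (Quiet, Confess) earns 5; deviating to Confess yields 5 — not better.
Ben earns -5; deviating to Quiet yields -5 — not better.
Neither player can strictly improve; the profile is a Nash equilibrium.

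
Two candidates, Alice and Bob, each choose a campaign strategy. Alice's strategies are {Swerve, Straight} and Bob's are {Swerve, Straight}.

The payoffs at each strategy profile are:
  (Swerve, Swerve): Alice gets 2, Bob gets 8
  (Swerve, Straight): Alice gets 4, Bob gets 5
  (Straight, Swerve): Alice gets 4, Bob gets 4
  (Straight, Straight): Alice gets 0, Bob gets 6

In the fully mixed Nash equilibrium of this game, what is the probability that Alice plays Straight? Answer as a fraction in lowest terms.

3/5

Let p be the probability that Alice plays Swerve. In a completely mixed equilibrium, Bob must be indifferent between Swerve and Straight.
Bob's expected payoff from Swerve is 8p + 4(1−p); from Straight it is 5p + 6(1−p).
Setting these equal: 4p + 4 = −p + 6, so p = 2/5.
Therefore Alice plays Straight with probability 1 − 2/5 = 3/5.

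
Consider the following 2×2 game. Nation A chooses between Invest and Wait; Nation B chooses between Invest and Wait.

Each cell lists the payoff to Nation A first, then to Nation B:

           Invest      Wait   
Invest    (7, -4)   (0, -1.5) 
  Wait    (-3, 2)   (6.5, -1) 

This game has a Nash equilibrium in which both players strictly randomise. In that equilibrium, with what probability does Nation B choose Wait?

Let q be the probability that Nation B plays Invest. In a completely mixed equilibrium, Nation A must be indifferent between Invest and Wait.
Nation A's expected payoff from Invest is 7q; from Wait it is −3q + 6.5(1−q).
Setting these equal: 7q = −9.5q + 6.5, so q = 13/33.
Therefore Nation B plays Wait with probability 1 − 13/33 = 20/33.

20/33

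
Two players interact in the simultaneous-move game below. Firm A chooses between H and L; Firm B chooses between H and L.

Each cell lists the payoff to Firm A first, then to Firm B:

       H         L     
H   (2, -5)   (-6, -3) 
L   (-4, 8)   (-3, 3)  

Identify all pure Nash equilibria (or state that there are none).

none

(H, H): Firm B prefers L (-3 > -5) — not an equilibrium.
(H, L): Firm A prefers L (-3 > -6) — not an equilibrium.
(L, H): Firm A prefers H (2 > -4) — not an equilibrium.
(L, L): Firm B prefers H (8 > 3) — not an equilibrium.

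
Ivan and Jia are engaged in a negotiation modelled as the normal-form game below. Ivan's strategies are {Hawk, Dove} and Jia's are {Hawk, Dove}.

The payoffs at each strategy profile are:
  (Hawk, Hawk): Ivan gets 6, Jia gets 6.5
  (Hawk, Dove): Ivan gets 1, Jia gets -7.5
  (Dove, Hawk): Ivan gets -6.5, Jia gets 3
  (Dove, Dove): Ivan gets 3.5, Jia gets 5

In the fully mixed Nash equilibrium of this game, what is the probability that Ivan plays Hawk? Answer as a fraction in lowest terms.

Let r be the probability that Ivan plays Hawk. In a completely mixed equilibrium, Jia must be indifferent between Hawk and Dove.
Jia's expected payoff from Hawk is 6.5r + 3(1−r); from Dove it is −7.5r + 5(1−r).
Setting these equal: 3.5r + 3 = −12.5r + 5, so r = 1/8.

1/8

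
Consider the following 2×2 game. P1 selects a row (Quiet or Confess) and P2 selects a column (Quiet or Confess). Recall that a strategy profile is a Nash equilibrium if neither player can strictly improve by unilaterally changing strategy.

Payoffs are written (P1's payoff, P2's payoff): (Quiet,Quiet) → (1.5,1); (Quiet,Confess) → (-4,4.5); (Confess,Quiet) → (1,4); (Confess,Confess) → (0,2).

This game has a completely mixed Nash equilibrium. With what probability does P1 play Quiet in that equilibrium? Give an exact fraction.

4/11

Let r be the probability that P1 plays Quiet. In a completely mixed equilibrium, P2 must be indifferent between Quiet and Confess.
P2's expected payoff from Quiet is r + 4(1−r); from Confess it is 4.5r + 2(1−r).
Setting these equal: −3r + 4 = 2.5r + 2, so r = 4/11.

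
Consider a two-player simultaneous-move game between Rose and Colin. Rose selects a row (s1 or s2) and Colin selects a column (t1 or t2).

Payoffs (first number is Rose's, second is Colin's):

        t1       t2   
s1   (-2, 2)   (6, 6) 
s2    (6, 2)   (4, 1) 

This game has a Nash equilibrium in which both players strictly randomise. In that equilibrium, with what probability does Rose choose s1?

1/5

Let r be the probability that Rose plays s1. In a completely mixed equilibrium, Colin must be indifferent between t1 and t2.
Colin's expected payoff from t1 is 2r + 2(1−r); from t2 it is 6r + (1−r).
Setting these equal: 2 = 5r + 1, so r = 1/5.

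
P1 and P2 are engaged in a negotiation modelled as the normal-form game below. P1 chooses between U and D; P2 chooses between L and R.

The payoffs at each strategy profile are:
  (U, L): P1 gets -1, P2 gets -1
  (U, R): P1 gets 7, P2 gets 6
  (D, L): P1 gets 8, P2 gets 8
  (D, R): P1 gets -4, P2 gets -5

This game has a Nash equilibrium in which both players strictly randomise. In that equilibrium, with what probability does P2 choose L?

11/20

Let q be the probability that P2 plays L. In a completely mixed equilibrium, P1 must be indifferent between U and D.
P1's expected payoff from U is −q + 7(1−q); from D it is 8q − 4(1−q).
Setting these equal: −8q + 7 = 12q − 4, so q = 11/20.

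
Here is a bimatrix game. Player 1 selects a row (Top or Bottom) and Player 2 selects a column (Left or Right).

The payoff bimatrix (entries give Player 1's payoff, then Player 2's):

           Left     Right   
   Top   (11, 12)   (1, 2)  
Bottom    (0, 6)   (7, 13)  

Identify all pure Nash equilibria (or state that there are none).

(Top, Left) and (Bottom, Right)

(Top, Left): Player 1 gets 11 ≥ 0 from Bottom, and Player 2 gets 12 ≥ 2 from Right — Nash equilibrium.
(Top, Right): Player 1 prefers Bottom (7 > 1); Player 2 prefers Left (12 > 2) — not an equilibrium.
(Bottom, Left): Player 1 prefers Top (11 > 0); Player 2 prefers Right (13 > 6) — not an equilibrium.
(Bottom, Right): Player 1 gets 7 ≥ 1 from Top, and Player 2 gets 13 ≥ 6 from Left — Nash equilibrium.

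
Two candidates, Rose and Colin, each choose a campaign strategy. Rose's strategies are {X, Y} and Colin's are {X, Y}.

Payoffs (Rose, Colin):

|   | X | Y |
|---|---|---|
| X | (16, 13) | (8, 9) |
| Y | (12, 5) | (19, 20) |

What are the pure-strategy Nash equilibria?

(X, X) and (Y, Y)

(X, X): Rose gets 16 ≥ 12 from Y, and Colin gets 13 ≥ 9 from Y — Nash equilibrium.
(X, Y): Rose prefers Y (19 > 8); Colin prefers X (13 > 9) — not an equilibrium.
(Y, X): Rose prefers X (16 > 12); Colin prefers Y (20 > 5) — not an equilibrium.
(Y, Y): Rose gets 19 ≥ 8 from X, and Colin gets 20 ≥ 5 from X — Nash equilibrium.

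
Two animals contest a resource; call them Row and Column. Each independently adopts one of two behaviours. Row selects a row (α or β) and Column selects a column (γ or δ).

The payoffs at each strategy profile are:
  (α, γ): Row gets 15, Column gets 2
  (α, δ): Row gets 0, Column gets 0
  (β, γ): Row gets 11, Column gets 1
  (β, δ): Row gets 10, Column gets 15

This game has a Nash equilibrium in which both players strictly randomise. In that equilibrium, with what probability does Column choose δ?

Let y be the probability that Column plays γ. In a completely mixed equilibrium, Row must be indifferent between α and β.
Row's expected payoff from α is 15y; from β it is 11y + 10(1−y).
Setting these equal: 15y = y + 10, so y = 5/7.
Therefore Column plays δ with probability 1 − 5/7 = 2/7.

2/7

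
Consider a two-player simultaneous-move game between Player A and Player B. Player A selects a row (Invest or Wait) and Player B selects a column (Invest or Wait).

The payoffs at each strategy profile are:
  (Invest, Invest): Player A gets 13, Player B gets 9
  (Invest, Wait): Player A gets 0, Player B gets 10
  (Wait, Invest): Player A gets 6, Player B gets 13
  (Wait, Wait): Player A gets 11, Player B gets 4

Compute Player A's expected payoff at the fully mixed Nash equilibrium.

143/18

First find y, the probability Player B plays Invest, from Player A's indifference between Invest and Wait: 13y = 6y + 11(1−y), giving y = 11/18.
Since Player A is indifferent in equilibrium, Player A's expected payoff equals the payoff from either row against (11/18, 7/18). Using Invest: 13(11/18) = 143/18.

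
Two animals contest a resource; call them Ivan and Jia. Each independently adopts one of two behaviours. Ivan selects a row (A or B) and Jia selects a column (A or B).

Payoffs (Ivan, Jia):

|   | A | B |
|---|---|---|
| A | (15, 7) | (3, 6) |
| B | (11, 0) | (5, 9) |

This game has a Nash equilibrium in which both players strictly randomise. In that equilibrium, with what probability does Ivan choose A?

Let x be the probability that Ivan plays A. In a completely mixed equilibrium, Jia must be indifferent between A and B.
Jia's expected payoff from A is 7x; from B it is 6x + 9(1−x).
Setting these equal: 7x = −3x + 9, so x = 9/10.

9/10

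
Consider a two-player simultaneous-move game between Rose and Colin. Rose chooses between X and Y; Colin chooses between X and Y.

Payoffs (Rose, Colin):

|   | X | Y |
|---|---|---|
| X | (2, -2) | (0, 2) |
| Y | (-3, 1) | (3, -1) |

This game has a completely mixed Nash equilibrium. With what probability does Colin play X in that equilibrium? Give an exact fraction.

3/8

Let q be the probability that Colin plays X. In a completely mixed equilibrium, Rose must be indifferent between X and Y.
Rose's expected payoff from X is 2q; from Y it is −3q + 3(1−q).
Setting these equal: 2q = −6q + 3, so q = 3/8.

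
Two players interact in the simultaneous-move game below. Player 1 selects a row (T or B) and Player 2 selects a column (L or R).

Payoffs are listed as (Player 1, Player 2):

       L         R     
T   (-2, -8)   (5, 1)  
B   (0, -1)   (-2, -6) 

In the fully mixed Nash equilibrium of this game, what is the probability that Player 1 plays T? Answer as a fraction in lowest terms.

5/14

Let r be the probability that Player 1 plays T. In a completely mixed equilibrium, Player 2 must be indifferent between L and R.
Player 2's expected payoff from L is −8r − (1−r); from R it is r − 6(1−r).
Setting these equal: −7r − 1 = 7r − 6, so r = 5/14.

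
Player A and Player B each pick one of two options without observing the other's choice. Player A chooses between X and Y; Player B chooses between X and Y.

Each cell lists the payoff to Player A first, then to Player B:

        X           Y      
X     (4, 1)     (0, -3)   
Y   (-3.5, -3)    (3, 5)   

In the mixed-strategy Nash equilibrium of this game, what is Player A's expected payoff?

8/7

First find q, the probability Player B plays X, from Player A's indifference between X and Y: 4q = −3.5q + 3(1−q), giving q = 2/7.
Since Player A is indifferent in equilibrium, Player A's expected payoff equals the payoff from either row against (2/7, 5/7). Using X: 4(2/7) = 8/7.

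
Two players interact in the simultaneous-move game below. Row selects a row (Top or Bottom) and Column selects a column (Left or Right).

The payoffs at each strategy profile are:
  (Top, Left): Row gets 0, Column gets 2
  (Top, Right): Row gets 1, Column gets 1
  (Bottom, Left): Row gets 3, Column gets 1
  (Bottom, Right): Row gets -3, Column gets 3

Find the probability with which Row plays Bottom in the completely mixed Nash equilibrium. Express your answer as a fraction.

Let x be the probability that Row plays Top. In a completely mixed equilibrium, Column must be indifferent between Left and Right.
Column's expected payoff from Left is 2x + (1−x); from Right it is x + 3(1−x).
Setting these equal: x + 1 = −2x + 3, so x = 2/3.
Therefore Row plays Bottom with probability 1 − 2/3 = 1/3.

1/3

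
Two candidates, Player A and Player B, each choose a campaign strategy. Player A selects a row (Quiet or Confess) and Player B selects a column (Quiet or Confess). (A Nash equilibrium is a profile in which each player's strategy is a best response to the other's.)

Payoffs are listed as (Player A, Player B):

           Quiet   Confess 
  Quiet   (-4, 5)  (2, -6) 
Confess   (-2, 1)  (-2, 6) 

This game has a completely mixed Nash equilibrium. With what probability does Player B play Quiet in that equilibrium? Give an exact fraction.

Let q be the probability that Player B plays Quiet. In a completely mixed equilibrium, Player A must be indifferent between Quiet and Confess.
Player A's expected payoff from Quiet is −4q + 2(1−q); from Confess it is −2q − 2(1−q).
Setting these equal: −6q + 2 = -2, so q = 2/3.

2/3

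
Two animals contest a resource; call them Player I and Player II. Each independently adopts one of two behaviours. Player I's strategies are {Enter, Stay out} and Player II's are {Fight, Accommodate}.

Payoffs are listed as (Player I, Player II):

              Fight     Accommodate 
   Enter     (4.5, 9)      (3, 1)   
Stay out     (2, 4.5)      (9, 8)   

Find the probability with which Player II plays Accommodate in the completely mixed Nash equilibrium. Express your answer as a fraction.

Let y be the probability that Player II plays Fight. In a completely mixed equilibrium, Player I must be indifferent between Enter and Stay out.
Player I's expected payoff from Enter is 4.5y + 3(1−y); from Stay out it is 2y + 9(1−y).
Setting these equal: 1.5y + 3 = −7y + 9, so y = 12/17.
Therefore Player II plays Accommodate with probability 1 − 12/17 = 5/17.

5/17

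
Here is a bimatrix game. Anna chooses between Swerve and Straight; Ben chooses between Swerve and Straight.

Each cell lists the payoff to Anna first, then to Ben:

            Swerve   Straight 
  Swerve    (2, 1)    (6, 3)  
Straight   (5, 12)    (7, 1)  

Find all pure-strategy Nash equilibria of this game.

(Straight, Swerve)

(Swerve, Swerve): Anna prefers Straight (5 > 2); Ben prefers Straight (3 > 1) — not an equilibrium.
(Swerve, Straight): Anna prefers Straight (7 > 6) — not an equilibrium.
(Straight, Swerve): Anna gets 5 ≥ 2 from Swerve, and Ben gets 12 ≥ 1 from Straight — Nash equilibrium.
(Straight, Straight): Ben prefers Swerve (12 > 1) — not an equilibrium.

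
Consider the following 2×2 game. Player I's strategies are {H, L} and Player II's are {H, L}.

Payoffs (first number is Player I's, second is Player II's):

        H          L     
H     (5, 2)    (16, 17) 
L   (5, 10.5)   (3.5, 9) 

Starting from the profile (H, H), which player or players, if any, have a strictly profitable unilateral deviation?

Player II

Player I at (H, H) earns 5; deviating to L yields 5 — not better.
Player II earns 2; deviating to L yields 17 — a strict improvement.
Only Player II has a strictly profitable deviation.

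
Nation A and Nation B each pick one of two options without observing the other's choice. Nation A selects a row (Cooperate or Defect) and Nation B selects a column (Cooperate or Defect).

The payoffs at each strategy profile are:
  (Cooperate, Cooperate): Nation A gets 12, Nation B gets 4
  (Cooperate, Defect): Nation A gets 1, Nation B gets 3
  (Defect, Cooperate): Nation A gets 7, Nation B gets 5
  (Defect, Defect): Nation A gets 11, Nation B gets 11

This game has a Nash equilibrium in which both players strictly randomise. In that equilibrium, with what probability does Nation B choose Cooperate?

Let c be the probability that Nation B plays Cooperate. In a completely mixed equilibrium, Nation A must be indifferent between Cooperate and Defect.
Nation A's expected payoff from Cooperate is 12c + (1−c); from Defect it is 7c + 11(1−c).
Setting these equal: 11c + 1 = −4c + 11, so c = 2/3.

2/3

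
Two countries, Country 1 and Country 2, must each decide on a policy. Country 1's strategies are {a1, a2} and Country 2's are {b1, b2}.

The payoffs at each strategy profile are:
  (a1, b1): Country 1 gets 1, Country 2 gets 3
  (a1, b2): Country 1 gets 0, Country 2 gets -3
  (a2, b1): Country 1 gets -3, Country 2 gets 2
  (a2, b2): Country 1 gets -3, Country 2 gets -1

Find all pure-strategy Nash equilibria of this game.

(a1, b1)

(a1, b1): Country 1 gets 1 ≥ -3 from a2, and Country 2 gets 3 ≥ -3 from b2 — Nash equilibrium.
(a1, b2): Country 2 prefers b1 (3 > -3) — not an equilibrium.
(a2, b1): Country 1 prefers a1 (1 > -3) — not an equilibrium.
(a2, b2): Country 1 prefers a1 (0 > -3); Country 2 prefers b1 (2 > -1) — not an equilibrium.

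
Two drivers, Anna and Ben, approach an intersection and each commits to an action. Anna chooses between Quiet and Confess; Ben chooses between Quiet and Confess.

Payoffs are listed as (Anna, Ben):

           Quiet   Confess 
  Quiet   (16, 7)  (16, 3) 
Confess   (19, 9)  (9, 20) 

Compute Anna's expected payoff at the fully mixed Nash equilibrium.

16

First find q, the probability Ben plays Quiet, from Anna's indifference between Quiet and Confess: 16q + 16(1−q) = 19q + 9(1−q), giving q = 7/10.
Since Anna is indifferent in equilibrium, Anna's expected payoff equals the payoff from either row against (7/10, 3/10). Using Quiet: 16(7/10) + 16(3/10) = 16.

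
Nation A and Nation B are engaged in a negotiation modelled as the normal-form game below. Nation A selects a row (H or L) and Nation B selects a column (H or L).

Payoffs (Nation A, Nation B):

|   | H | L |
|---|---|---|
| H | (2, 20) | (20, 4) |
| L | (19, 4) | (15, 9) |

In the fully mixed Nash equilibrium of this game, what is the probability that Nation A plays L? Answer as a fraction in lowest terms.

Let r be the probability that Nation A plays H. In a completely mixed equilibrium, Nation B must be indifferent between H and L.
Nation B's expected payoff from H is 20r + 4(1−r); from L it is 4r + 9(1−r).
Setting these equal: 16r + 4 = −5r + 9, so r = 5/21.
Therefore Nation A plays L with probability 1 − 5/21 = 16/21.

16/21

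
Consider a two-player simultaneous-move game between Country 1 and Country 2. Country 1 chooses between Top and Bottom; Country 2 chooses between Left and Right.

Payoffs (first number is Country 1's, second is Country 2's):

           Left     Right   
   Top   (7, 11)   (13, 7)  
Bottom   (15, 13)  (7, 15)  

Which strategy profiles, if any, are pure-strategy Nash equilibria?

none

(Top, Left): Country 1 prefers Bottom (15 > 7) — not an equilibrium.
(Top, Right): Country 2 prefers Left (11 > 7) — not an equilibrium.
(Bottom, Left): Country 2 prefers Right (15 > 13) — not an equilibrium.
(Bottom, Right): Country 1 prefers Top (13 > 7) — not an equilibrium.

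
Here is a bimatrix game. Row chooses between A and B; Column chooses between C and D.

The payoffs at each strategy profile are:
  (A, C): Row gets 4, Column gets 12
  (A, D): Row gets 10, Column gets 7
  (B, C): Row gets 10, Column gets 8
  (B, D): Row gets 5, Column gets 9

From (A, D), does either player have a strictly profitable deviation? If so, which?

Row at (A, D) earns 10; deviating to B yields 5 — not better.
Column earns 7; deviating to C yields 12 — a strict improvement.
Only Column has a strictly profitable deviation.

Column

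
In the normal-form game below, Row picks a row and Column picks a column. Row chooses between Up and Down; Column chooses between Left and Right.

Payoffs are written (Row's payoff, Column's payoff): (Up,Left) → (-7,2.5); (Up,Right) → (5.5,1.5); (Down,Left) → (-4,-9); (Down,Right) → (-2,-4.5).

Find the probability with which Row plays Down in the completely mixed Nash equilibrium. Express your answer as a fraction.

Let x be the probability that Row plays Up. In a completely mixed equilibrium, Column must be indifferent between Left and Right.
Column's expected payoff from Left is 2.5x − 9(1−x); from Right it is 1.5x − 4.5(1−x).
Setting these equal: 11.5x − 9 = 6x − 4.5, so x = 9/11.
Therefore Row plays Down with probability 1 − 9/11 = 2/11.

2/11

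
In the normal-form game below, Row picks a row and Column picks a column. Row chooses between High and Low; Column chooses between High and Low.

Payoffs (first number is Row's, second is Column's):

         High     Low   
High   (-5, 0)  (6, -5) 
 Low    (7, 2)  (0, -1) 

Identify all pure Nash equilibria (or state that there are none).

(Low, High)

(High, High): Row prefers Low (7 > -5) — not an equilibrium.
(High, Low): Column prefers High (0 > -5) — not an equilibrium.
(Low, High): Row gets 7 ≥ -5 from High, and Column gets 2 ≥ -1 from Low — Nash equilibrium.
(Low, Low): Row prefers High (6 > 0); Column prefers High (2 > -1) — not an equilibrium.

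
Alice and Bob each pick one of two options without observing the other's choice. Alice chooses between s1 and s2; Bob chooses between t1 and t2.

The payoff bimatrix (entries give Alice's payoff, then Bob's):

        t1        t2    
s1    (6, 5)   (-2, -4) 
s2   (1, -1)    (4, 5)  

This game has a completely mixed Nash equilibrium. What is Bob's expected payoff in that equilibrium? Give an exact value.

First find x, the probability Alice plays s1, from Bob's indifference between t1 and t2: 5x − (1−x) = −4x + 5(1−x), giving x = 2/5.
Since Bob is indifferent in equilibrium, Bob's expected payoff equals the payoff from either column against (2/5, 3/5). Using t1: 5(2/5) − (3/5) = 7/5.

7/5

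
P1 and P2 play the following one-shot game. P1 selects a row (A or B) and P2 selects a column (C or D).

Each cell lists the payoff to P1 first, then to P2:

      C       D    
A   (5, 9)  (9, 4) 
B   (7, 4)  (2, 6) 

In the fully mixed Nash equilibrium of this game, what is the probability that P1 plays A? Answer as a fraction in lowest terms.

Let x be the probability that P1 plays A. In a completely mixed equilibrium, P2 must be indifferent between C and D.
P2's expected payoff from C is 9x + 4(1−x); from D it is 4x + 6(1−x).
Setting these equal: 5x + 4 = −2x + 6, so x = 2/7.

2/7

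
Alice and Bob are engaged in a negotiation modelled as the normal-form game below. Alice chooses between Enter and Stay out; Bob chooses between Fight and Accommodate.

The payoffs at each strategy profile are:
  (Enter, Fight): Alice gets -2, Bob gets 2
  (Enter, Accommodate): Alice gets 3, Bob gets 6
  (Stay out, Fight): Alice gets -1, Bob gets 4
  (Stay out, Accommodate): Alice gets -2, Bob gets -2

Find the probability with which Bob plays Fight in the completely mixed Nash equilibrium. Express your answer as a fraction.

5/6

Let y be the probability that Bob plays Fight. In a completely mixed equilibrium, Alice must be indifferent between Enter and Stay out.
Alice's expected payoff from Enter is −2y + 3(1−y); from Stay out it is −y − 2(1−y).
Setting these equal: −5y + 3 = y − 2, so y = 5/6.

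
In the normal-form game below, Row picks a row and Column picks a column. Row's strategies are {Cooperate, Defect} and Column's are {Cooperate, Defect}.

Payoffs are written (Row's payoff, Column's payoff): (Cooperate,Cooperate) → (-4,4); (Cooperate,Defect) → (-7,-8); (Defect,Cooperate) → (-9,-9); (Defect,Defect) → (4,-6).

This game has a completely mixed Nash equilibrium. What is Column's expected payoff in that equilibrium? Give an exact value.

-32/5

First find p, the probability Row plays Cooperate, from Column's indifference between Cooperate and Defect: 4p − 9(1−p) = −8p − 6(1−p), giving p = 1/5.
Since Column is indifferent in equilibrium, Column's expected payoff equals the payoff from either column against (1/5, 4/5). Using Cooperate: 4(1/5) − 9(4/5) = -32/5.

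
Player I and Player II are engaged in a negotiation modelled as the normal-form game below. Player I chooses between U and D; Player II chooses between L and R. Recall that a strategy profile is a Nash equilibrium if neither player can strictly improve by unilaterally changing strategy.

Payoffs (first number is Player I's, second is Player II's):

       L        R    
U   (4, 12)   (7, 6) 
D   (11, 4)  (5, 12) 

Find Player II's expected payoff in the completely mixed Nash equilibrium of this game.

60/7

First find p, the probability Player I plays U, from Player II's indifference between L and R: 12p + 4(1−p) = 6p + 12(1−p), giving p = 4/7.
Since Player II is indifferent in equilibrium, Player II's expected payoff equals the payoff from either column against (4/7, 3/7). Using L: 12(4/7) + 4(3/7) = 60/7.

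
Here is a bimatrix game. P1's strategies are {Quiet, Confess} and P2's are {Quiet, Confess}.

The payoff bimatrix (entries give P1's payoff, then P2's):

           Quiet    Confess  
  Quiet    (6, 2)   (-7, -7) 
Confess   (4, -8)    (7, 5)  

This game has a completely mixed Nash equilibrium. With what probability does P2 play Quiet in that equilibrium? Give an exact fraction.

Let c be the probability that P2 plays Quiet. In a completely mixed equilibrium, P1 must be indifferent between Quiet and Confess.
P1's expected payoff from Quiet is 6c − 7(1−c); from Confess it is 4c + 7(1−c).
Setting these equal: 13c − 7 = −3c + 7, so c = 7/8.

7/8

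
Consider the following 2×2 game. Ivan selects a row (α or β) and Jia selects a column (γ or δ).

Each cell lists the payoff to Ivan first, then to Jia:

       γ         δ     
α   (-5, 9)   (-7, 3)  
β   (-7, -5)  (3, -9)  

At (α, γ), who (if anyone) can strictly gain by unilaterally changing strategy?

Neither

Ivan at (α, γ) earns -5; deviating to β yields -7 — not better.
Jia earns 9; deviating to δ yields 3 — not better.
Neither player can strictly improve; the profile is a Nash equilibrium.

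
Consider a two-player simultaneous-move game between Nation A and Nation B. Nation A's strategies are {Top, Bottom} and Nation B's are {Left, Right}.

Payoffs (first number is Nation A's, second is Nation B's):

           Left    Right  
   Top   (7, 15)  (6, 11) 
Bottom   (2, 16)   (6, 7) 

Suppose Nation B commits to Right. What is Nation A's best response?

either — both Top and Bottom are best responses

Against Right, Nation A earns 6 from Top and 6 from Bottom.
So either strategy is a best response.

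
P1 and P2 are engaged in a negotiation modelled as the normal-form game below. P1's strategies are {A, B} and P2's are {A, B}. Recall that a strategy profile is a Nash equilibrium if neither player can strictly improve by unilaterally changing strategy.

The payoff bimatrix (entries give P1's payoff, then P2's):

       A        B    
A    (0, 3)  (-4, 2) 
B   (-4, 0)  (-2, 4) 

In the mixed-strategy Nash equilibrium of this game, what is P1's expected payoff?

-8/3

First find y, the probability P2 plays A, from P1's indifference between A and B: −4(1−y) = −4y − 2(1−y), giving y = 1/3.
Since P1 is indifferent in equilibrium, P1's expected payoff equals the payoff from either row against (1/3, 2/3). Using A: −4(2/3) = -8/3.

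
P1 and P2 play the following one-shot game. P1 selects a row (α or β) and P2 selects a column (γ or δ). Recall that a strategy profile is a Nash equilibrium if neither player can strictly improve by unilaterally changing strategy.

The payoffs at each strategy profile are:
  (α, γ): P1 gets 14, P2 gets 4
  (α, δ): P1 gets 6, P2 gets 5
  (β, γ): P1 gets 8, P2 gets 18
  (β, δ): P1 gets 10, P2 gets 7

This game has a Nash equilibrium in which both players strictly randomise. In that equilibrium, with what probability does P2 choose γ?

Let y be the probability that P2 plays γ. In a completely mixed equilibrium, P1 must be indifferent between α and β.
P1's expected payoff from α is 14y + 6(1−y); from β it is 8y + 10(1−y).
Setting these equal: 8y + 6 = −2y + 10, so y = 2/5.

2/5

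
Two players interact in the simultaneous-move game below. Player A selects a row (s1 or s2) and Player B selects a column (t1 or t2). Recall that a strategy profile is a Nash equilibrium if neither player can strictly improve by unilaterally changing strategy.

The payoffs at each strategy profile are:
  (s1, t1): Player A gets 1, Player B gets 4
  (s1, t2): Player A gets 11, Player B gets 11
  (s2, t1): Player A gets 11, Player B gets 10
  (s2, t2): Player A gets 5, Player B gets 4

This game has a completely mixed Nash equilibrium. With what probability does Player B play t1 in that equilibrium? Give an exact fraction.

3/8

Let q be the probability that Player B plays t1. In a completely mixed equilibrium, Player A must be indifferent between s1 and s2.
Player A's expected payoff from s1 is q + 11(1−q); from s2 it is 11q + 5(1−q).
Setting these equal: −10q + 11 = 6q + 5, so q = 3/8.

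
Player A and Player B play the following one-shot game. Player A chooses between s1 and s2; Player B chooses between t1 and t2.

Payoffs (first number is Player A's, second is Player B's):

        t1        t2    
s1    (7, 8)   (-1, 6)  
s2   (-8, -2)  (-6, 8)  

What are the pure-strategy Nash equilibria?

(s1, t1): Player A gets 7 ≥ -8 from s2, and Player B gets 8 ≥ 6 from t2 — Nash equilibrium.
(s1, t2): Player B prefers t1 (8 > 6) — not an equilibrium.
(s2, t1): Player A prefers s1 (7 > -8); Player B prefers t2 (8 > -2) — not an equilibrium.
(s2, t2): Player A prefers s1 (-1 > -6) — not an equilibrium.

(s1, t1)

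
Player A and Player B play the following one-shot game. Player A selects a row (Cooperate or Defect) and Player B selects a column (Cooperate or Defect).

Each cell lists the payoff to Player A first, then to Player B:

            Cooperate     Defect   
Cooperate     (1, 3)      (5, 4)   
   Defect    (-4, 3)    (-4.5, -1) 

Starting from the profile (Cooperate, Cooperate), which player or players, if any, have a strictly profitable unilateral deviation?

Player B

Player A at (Cooperate, Cooperate) earns 1; deviating to Defect yields -4 — not better.
Player B earns 3; deviating to Defect yields 4 — a strict improvement.
Only Player B has a strictly profitable deviation.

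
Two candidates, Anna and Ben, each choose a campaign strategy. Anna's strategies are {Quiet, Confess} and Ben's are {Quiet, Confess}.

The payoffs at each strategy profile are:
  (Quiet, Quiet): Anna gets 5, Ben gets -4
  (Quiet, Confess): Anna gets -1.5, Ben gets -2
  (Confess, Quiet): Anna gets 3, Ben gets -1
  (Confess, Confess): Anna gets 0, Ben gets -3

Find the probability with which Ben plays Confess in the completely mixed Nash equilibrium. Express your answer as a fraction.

Let c be the probability that Ben plays Quiet. In a completely mixed equilibrium, Anna must be indifferent between Quiet and Confess.
Anna's expected payoff from Quiet is 5c − 1.5(1−c); from Confess it is 3c.
Setting these equal: 6.5c − 1.5 = 3c, so c = 3/7.
Therefore Ben plays Confess with probability 1 − 3/7 = 4/7.

4/7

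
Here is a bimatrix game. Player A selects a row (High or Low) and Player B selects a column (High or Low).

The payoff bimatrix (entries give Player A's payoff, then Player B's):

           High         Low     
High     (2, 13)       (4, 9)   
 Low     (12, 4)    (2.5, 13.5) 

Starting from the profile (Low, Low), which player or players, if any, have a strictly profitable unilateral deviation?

Player A at (Low, Low) earns 2.5; deviating to High yields 4 — a strict improvement.
Player B earns 13.5; deviating to High yields 4 — not better.
Only Player A has a strictly profitable deviation.

Player A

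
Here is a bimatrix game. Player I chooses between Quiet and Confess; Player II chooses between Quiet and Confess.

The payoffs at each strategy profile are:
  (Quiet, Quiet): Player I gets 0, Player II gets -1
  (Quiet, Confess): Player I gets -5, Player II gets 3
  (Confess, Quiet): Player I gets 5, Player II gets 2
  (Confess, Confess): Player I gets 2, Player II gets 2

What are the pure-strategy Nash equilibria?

(Quiet, Quiet): Player I prefers Confess (5 > 0); Player II prefers Confess (3 > -1) — not an equilibrium.
(Quiet, Confess): Player I prefers Confess (2 > -5) — not an equilibrium.
(Confess, Quiet): Player I gets 5 ≥ 0 from Quiet, and Player II gets 2 ≥ 2 from Confess — Nash equilibrium.
(Confess, Confess): Player I gets 2 ≥ -5 from Quiet, and Player II gets 2 ≥ 2 from Quiet — Nash equilibrium.

(Confess, Quiet) and (Confess, Confess)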